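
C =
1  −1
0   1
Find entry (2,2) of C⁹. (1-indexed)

1

C = I + N where N = [[0, −1], [0, 0]] is strictly upper-triangular, so N² = 0.
(I + N)⁹ = I + 9·N = [[1, −9], [0, 1]].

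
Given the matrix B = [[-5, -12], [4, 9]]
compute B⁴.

tr B = 4 and det B = 3, so the characteristic polynomial is λ² − (4)λ + (3) with roots 1 and 3.
Eigenvectors give P = [[2, 3], [-1, -2]] with P⁻¹ = [[2, 3], [-1, -2]], and B = P·diag(1, 3)·P⁻¹.
Then B⁴ = P·diag(1, 81)·P⁻¹ = [[2, 243], [-1, -162]] · [[2, 3], [-1, -2]] = [[-239, -480], [160, 321]].

[[-239, -480], [160, 321]]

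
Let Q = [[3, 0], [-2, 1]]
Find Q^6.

[[729, 0], [-728, 1]]

tr Q = 4 and det Q = 3, so the characteristic polynomial is λ² − (4)λ + (3) with roots 3 and 1.
Eigenvectors give P = [[-1, 0], [1, 1]] with P⁻¹ = [[-1, 0], [1, 1]], and Q = P·diag(3, 1)·P⁻¹.
Then Q^6 = P·diag(729, 1)·P⁻¹ = [[-729, 0], [729, 1]] · [[-1, 0], [1, 1]] = [[729, 0], [-728, 1]].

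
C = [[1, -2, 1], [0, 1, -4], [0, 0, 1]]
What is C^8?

[[1, -16, 232], [0, 1, -32], [0, 0, 1]]

C = I + N where N = [[0, -2, 1], [0, 0, -4], [0, 0, 0]] is strictly upper-triangular, so N^3 = 0.
(I + N)^8 = I + 8·N + 28·N^2 = [[1, -16, 232], [0, 1, -32], [0, 0, 1]].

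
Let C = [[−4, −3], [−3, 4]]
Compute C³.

[[−100, −75], [−75, 100]]

C² = [[25, 0], [0, 25]]
C³ = [[−100, −75], [−75, 100]]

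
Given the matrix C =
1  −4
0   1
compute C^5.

C = I + N where N = [[0, −4], [0, 0]] is strictly upper-triangular, so N^2 = 0.
(I + N)^5 = I + 5·N = [[1, −20], [0, 1]].

[[1, −20], [0, 1]]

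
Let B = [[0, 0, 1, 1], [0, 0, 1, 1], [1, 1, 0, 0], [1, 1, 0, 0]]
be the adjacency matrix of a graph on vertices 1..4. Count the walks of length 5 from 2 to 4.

16

The number of length-5 walks from vertex 2 to vertex 4 is entry (2,4) of B⁵, where B is the adjacency matrix.
B² = [[2, 2, 0, 0], [2, 2, 0, 0], [0, 0, 2, 2], [0, 0, 2, 2]]
B³ = [[0, 0, 4, 4], [0, 0, 4, 4], [4, 4, 0, 0], [4, 4, 0, 0]]
B⁴ = [[8, 8, 0, 0], [8, 8, 0, 0], [0, 0, 8, 8], [0, 0, 8, 8]]
B⁵ = [[0, 0, 16, 16], [0, 0, 16, 16], [16, 16, 0, 0], [16, 16, 0, 0]]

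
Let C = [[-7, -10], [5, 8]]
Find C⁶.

tr C = 1 and det C = -6, so the characteristic polynomial is λ² − (1)λ + (-6) with roots 3 and -2.
Eigenvectors give P = [[-1, -2], [1, 1]] with P⁻¹ = [[1, 2], [-1, -1]], and C = P·diag(3, -2)·P⁻¹.
Then C⁶ = P·diag(729, 64)·P⁻¹ = [[-729, -128], [729, 64]] · [[1, 2], [-1, -1]] = [[-601, -1330], [665, 1394]].

[[-601, -1330], [665, 1394]]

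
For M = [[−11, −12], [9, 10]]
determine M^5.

tr M = −1 and det M = −2, so the characteristic polynomial is λ² − (−1)λ + (−2) with roots −2 and 1.
Eigenvectors give P = [[4, −1], [−3, 1]] with P⁻¹ = [[1, 1], [3, 4]], and M = P·diag(−2, 1)·P⁻¹.
Then M^5 = P·diag(−32, 1)·P⁻¹ = [[−128, −1], [96, 1]] · [[1, 1], [3, 4]] = [[−131, −132], [99, 100]].

[[−131, −132], [99, 100]]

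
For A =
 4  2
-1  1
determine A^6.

[[1394, 1330], [-665, -601]]

tr A = 5 and det A = 6, so the characteristic polynomial is λ² − (5)λ + (6) with roots 3 and 2.
Eigenvectors give P = [[2, -1], [-1, 1]] with P⁻¹ = [[1, 1], [1, 2]], and A = P·diag(3, 2)·P⁻¹.
Then A^6 = P·diag(729, 64)·P⁻¹ = [[1458, -64], [-729, 64]] · [[1, 1], [1, 2]] = [[1394, 1330], [-665, -601]].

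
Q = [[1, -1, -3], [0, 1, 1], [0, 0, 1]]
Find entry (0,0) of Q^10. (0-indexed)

1

Q = I + N where N = [[0, -1, -3], [0, 0, 1], [0, 0, 0]] is strictly upper-triangular, so N^3 = 0.
(I + N)^10 = I + 10·N + 45·N^2 = [[1, -10, -75], [0, 1, 10], [0, 0, 1]].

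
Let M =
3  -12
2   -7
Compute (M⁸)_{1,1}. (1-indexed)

-13119

tr M = -4 and det M = 3, so the characteristic polynomial is λ² − (-4)λ + (3) with roots -1 and -3.
Eigenvectors give P = [[3, -2], [1, -1]] with P⁻¹ = [[1, -2], [1, -3]], and M = P·diag(-1, -3)·P⁻¹.
Then M⁸ = P·diag(1, 6561)·P⁻¹ = [[3, -13122], [1, -6561]] · [[1, -2], [1, -3]] = [[-13119, 39360], [-6560, 19681]].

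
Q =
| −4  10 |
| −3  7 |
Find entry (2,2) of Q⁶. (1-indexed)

379

tr Q = 3 and det Q = 2, so the characteristic polynomial is λ² − (3)λ + (2) with roots 1 and 2.
Eigenvectors give P = [[2, −5], [1, −3]] with P⁻¹ = [[3, −5], [1, −2]], and Q = P·diag(1, 2)·P⁻¹.
Then Q⁶ = P·diag(1, 64)·P⁻¹ = [[2, −320], [1, −192]] · [[3, −5], [1, −2]] = [[−314, 630], [−189, 379]].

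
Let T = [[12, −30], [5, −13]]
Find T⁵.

[[582, −1650], [275, −793]]

tr T = −1 and det T = −6, so the characteristic polynomial is λ² − (−1)λ + (−6) with roots −3 and 2.
Eigenvectors give P = [[−2, 3], [−1, 1]] with P⁻¹ = [[1, −3], [1, −2]], and T = P·diag(−3, 2)·P⁻¹.
Then T⁵ = P·diag(−243, 32)·P⁻¹ = [[486, 96], [243, 32]] · [[1, −3], [1, −2]] = [[582, −1650], [275, −793]].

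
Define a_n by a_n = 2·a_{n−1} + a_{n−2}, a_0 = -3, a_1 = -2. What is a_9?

-3194

With companion matrix A = [[2, 1], [1, 0]], [a_n, a_{n−1}]ᵀ = A·[a_{n−1}, a_{n−2}]ᵀ, so [a_9, a_8]ᵀ = A⁸·[a_1, a_0]ᵀ.
A⁸ = [[985, 408], [408, 169]], giving [a_9, a_8]ᵀ = [[-3194], [-1323]].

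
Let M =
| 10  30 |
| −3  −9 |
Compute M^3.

[[10, 30], [−3, −9]]

M² = M (a projection; rank 1, trace 1), so M^3 = M.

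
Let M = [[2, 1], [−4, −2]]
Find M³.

M² = [[0, 0], [0, 0]]
M³ = [[0, 0], [0, 0]]

[[0, 0], [0, 0]]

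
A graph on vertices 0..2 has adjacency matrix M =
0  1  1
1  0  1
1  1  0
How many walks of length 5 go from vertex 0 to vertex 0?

10

The number of length-5 walks from vertex 0 to vertex 0 is entry (0,0) of M⁵, where M is the adjacency matrix.
M² = [[2, 1, 1], [1, 2, 1], [1, 1, 2]]
M³ = [[2, 3, 3], [3, 2, 3], [3, 3, 2]]
M⁴ = [[6, 5, 5], [5, 6, 5], [5, 5, 6]]
M⁵ = [[10, 11, 11], [11, 10, 11], [11, 11, 10]]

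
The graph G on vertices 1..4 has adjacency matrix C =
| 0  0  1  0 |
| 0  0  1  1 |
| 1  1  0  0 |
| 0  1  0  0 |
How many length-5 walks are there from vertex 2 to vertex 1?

0

The number of length-5 walks from vertex 2 to vertex 1 is entry (2,1) of C^5, where C is the adjacency matrix.
C^2 = [[1, 1, 0, 0], [1, 2, 0, 0], [0, 0, 2, 1], [0, 0, 1, 1]]
C^3 = [[0, 0, 2, 1], [0, 0, 3, 2], [2, 3, 0, 0], [1, 2, 0, 0]]
C^4 = [[2, 3, 0, 0], [3, 5, 0, 0], [0, 0, 5, 3], [0, 0, 3, 2]]
C^5 = [[0, 0, 5, 3], [0, 0, 8, 5], [5, 8, 0, 0], [3, 5, 0, 0]]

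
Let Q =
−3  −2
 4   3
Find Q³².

[[1, 0], [0, 1]]

Q² = I (check: tr Q = 0 and det Q = −1), so Q³² = I since 32 is even.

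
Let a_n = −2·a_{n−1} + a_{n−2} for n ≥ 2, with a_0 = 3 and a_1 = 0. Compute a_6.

With companion matrix Q = [[−2, 1], [1, 0]], [a_n, a_{n−1}]ᵀ = Q·[a_{n−1}, a_{n−2}]ᵀ, so [a_6, a_5]ᵀ = Q⁵·[a_1, a_0]ᵀ.
Q⁵ = [[−70, 29], [29, −12]], giving [a_6, a_5]ᵀ = [[87], [−36]].

87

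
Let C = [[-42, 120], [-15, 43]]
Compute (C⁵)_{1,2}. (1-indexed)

tr C = 1 and det C = -6, so the characteristic polynomial is λ² − (1)λ + (-6) with roots 3 and -2.
Eigenvectors give P = [[-8, 3], [-3, 1]] with P⁻¹ = [[1, -3], [3, -8]], and C = P·diag(3, -2)·P⁻¹.
Then C⁵ = P·diag(243, -32)·P⁻¹ = [[-1944, -96], [-729, -32]] · [[1, -3], [3, -8]] = [[-2232, 6600], [-825, 2443]].

6600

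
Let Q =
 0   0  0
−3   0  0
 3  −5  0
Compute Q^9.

[[0, 0, 0], [0, 0, 0], [0, 0, 0]]

Q is strictly triangular, hence nilpotent: Q^3 = 0, so Q^9 = 0.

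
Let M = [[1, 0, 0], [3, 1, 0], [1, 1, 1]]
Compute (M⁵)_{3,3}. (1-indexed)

1

M = I + N where N = [[0, 0, 0], [3, 0, 0], [1, 1, 0]] is strictly lower-triangular, so N³ = 0.
(I + N)⁵ = I + 5·N + 10·N² = [[1, 0, 0], [15, 1, 0], [35, 5, 1]].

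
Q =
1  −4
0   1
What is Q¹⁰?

Q = I + N where N = [[0, −4], [0, 0]] is strictly upper-triangular, so N² = 0.
(I + N)¹⁰ = I + 10·N = [[1, −40], [0, 1]].

[[1, −40], [0, 1]]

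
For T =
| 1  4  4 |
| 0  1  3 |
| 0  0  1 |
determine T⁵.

T = I + N where N = [[0, 4, 4], [0, 0, 3], [0, 0, 0]] is strictly upper-triangular, so N³ = 0.
(I + N)⁵ = I + 5·N + 10·N² = [[1, 20, 140], [0, 1, 15], [0, 0, 1]].

[[1, 20, 140], [0, 1, 15], [0, 0, 1]]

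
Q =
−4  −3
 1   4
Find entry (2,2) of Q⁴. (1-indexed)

Q² = [[13, 0], [0, 13]]
Q³ = [[−52, −39], [13, 52]]
Q⁴ = [[169, 0], [0, 169]]

169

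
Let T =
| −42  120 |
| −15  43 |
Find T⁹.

[[−162072, 484680], [−60585, 181243]]

tr T = 1 and det T = −6, so the characteristic polynomial is λ² − (1)λ + (−6) with roots −2 and 3.
Eigenvectors give P = [[−3, 8], [−1, 3]] with P⁻¹ = [[−3, 8], [−1, 3]], and T = P·diag(−2, 3)·P⁻¹.
Then T⁹ = P·diag(−512, 19683)·P⁻¹ = [[1536, 157464], [512, 59049]] · [[−3, 8], [−1, 3]] = [[−162072, 484680], [−60585, 181243]].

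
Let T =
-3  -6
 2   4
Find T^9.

[[-3, -6], [2, 4]]

T² = T (a projection; rank 1, trace 1), so T^9 = T.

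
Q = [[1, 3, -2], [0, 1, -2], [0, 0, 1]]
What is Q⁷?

[[1, 21, -140], [0, 1, -14], [0, 0, 1]]

Q = I + N where N = [[0, 3, -2], [0, 0, -2], [0, 0, 0]] is strictly upper-triangular, so N³ = 0.
(I + N)⁷ = I + 7·N + 21·N² = [[1, 21, -140], [0, 1, -14], [0, 0, 1]].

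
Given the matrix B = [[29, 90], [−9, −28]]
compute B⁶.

tr B = 1 and det B = −2, so the characteristic polynomial is λ² − (1)λ + (−2) with roots 2 and −1.
Eigenvectors give P = [[−10, 3], [3, −1]] with P⁻¹ = [[−1, −3], [−3, −10]], and B = P·diag(2, −1)·P⁻¹.
Then B⁶ = P·diag(64, 1)·P⁻¹ = [[−640, 3], [192, −1]] · [[−1, −3], [−3, −10]] = [[631, 1890], [−189, −566]].

[[631, 1890], [−189, −566]]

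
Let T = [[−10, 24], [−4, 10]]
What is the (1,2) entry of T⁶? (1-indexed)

0

tr T = 0 and det T = −4, so the characteristic polynomial is λ² − (0)λ + (−4) with roots −2 and 2.
Eigenvectors give P = [[−3, −2], [−1, −1]] with P⁻¹ = [[−1, 2], [1, −3]], and T = P·diag(−2, 2)·P⁻¹.
Then T⁶ = P·diag(64, 64)·P⁻¹ = [[−192, −128], [−64, −64]] · [[−1, 2], [1, −3]] = [[64, 0], [0, 64]].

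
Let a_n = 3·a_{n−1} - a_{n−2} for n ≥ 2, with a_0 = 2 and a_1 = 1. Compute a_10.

1597

With companion matrix C = [[3, -1], [1, 0]], [a_n, a_{n−1}]ᵀ = C·[a_{n−1}, a_{n−2}]ᵀ, so [a_10, a_9]ᵀ = C⁹·[a_1, a_0]ᵀ.
C⁹ = [[6765, -2584], [2584, -987]], giving [a_10, a_9]ᵀ = [[1597], [610]].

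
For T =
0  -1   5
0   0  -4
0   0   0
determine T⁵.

T is strictly triangular, hence nilpotent: T³ = 0, so T⁵ = 0.

[[0, 0, 0], [0, 0, 0], [0, 0, 0]]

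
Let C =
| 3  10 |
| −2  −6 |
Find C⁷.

tr C = −3 and det C = 2, so the characteristic polynomial is λ² − (−3)λ + (2) with roots −2 and −1.
Eigenvectors give P = [[2, 5], [−1, −2]] with P⁻¹ = [[−2, −5], [1, 2]], and C = P·diag(−2, −1)·P⁻¹.
Then C⁷ = P·diag(−128, −1)·P⁻¹ = [[−256, −5], [128, 2]] · [[−2, −5], [1, 2]] = [[507, 1270], [−254, −636]].

[[507, 1270], [−254, −636]]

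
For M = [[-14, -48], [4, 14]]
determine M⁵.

tr M = 0 and det M = -4, so the characteristic polynomial is λ² − (0)λ + (-4) with roots -2 and 2.
Eigenvectors give P = [[-4, -3], [1, 1]] with P⁻¹ = [[-1, -3], [1, 4]], and M = P·diag(-2, 2)·P⁻¹.
Then M⁵ = P·diag(-32, 32)·P⁻¹ = [[128, -96], [-32, 32]] · [[-1, -3], [1, 4]] = [[-224, -768], [64, 224]].

[[-224, -768], [64, 224]]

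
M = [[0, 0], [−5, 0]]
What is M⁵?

M is strictly triangular, hence nilpotent: M² = 0, so M⁵ = 0.

[[0, 0], [0, 0]]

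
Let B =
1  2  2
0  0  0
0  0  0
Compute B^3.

[[1, 2, 2], [0, 0, 0], [0, 0, 0]]

B^2 = [[1, 2, 2], [0, 0, 0], [0, 0, 0]]
B^3 = [[1, 2, 2], [0, 0, 0], [0, 0, 0]]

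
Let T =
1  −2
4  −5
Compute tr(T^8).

tr T = −4 and det T = 3, so the characteristic polynomial is λ² − (−4)λ + (3) with roots −1 and −3.
Eigenvectors give P = [[−1, −1], [−1, −2]] with P⁻¹ = [[−2, 1], [1, −1]], and T = P·diag(−1, −3)·P⁻¹.
Then T^8 = P·diag(1, 6561)·P⁻¹ = [[−1, −6561], [−1, −13122]] · [[−2, 1], [1, −1]] = [[−6559, 6560], [−13120, 13121]].

6562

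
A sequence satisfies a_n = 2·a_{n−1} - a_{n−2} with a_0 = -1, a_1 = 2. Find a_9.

With companion matrix A = [[2, -1], [1, 0]], [a_n, a_{n−1}]ᵀ = A·[a_{n−1}, a_{n−2}]ᵀ, so [a_9, a_8]ᵀ = A^8·[a_1, a_0]ᵀ.
A^8 = [[9, -8], [8, -7]], giving [a_9, a_8]ᵀ = [[26], [23]].

26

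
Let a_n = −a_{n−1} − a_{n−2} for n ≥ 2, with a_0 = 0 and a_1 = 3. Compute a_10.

With companion matrix Q = [[−1, −1], [1, 0]], [a_n, a_{n−1}]ᵀ = Q·[a_{n−1}, a_{n−2}]ᵀ, so [a_10, a_9]ᵀ = Q⁹·[a_1, a_0]ᵀ.
Q⁹ = [[1, 0], [0, 1]], giving [a_10, a_9]ᵀ = [[3], [0]].

3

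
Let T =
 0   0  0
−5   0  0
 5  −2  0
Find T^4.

T is strictly triangular, hence nilpotent: T^3 = 0, so T^4 = 0.

[[0, 0, 0], [0, 0, 0], [0, 0, 0]]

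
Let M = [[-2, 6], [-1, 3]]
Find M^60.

[[-2, 6], [-1, 3]]

M² = M (a projection; rank 1, trace 1), so M^60 = M.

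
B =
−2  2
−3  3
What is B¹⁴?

B² = B (a projection; rank 1, trace 1), so B¹⁴ = B.

[[−2, 2], [−3, 3]]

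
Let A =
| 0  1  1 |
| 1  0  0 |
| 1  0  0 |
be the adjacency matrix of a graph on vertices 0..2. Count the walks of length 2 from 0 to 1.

The number of length-2 walks from vertex 0 to vertex 1 is entry (0,1) of A², where A is the adjacency matrix.
A² = [[2, 0, 0], [0, 1, 1], [0, 1, 1]]

0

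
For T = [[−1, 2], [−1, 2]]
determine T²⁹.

[[−1, 2], [−1, 2]]

T² = T (a projection; rank 1, trace 1), so T²⁹ = T.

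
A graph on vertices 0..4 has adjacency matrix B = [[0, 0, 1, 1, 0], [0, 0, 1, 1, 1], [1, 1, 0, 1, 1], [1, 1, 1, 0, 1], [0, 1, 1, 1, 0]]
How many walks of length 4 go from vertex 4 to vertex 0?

The number of length-4 walks from vertex 4 to vertex 0 is entry (4,0) of B^4, where B is the adjacency matrix.
B^2 = [[2, 2, 1, 1, 2], [2, 3, 2, 2, 2], [1, 2, 4, 3, 2], [1, 2, 3, 4, 2], [2, 2, 2, 2, 3]]
B^3 = [[2, 4, 7, 7, 4], [4, 6, 9, 9, 7], [7, 9, 8, 9, 9], [7, 9, 9, 8, 9], [4, 7, 9, 9, 6]]
B^4 = [[14, 18, 17, 17, 18], [18, 25, 26, 26, 24], [17, 26, 34, 33, 26], [17, 26, 33, 34, 26], [18, 24, 26, 26, 25]]

18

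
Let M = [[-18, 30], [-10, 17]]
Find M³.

[[-132, 210], [-70, 113]]

tr M = -1 and det M = -6, so the characteristic polynomial is λ² − (-1)λ + (-6) with roots 2 and -3.
Eigenvectors give P = [[-3, 2], [-2, 1]] with P⁻¹ = [[1, -2], [2, -3]], and M = P·diag(2, -3)·P⁻¹.
Then M³ = P·diag(8, -27)·P⁻¹ = [[-24, -54], [-16, -27]] · [[1, -2], [2, -3]] = [[-132, 210], [-70, 113]].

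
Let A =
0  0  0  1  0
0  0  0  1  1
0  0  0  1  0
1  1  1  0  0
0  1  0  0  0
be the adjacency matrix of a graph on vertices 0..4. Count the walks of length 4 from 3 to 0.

0

The number of length-4 walks from vertex 3 to vertex 0 is entry (3,0) of A⁴, where A is the adjacency matrix.
A² = [[1, 1, 1, 0, 0], [1, 2, 1, 0, 0], [1, 1, 1, 0, 0], [0, 0, 0, 3, 1], [0, 0, 0, 1, 1]]
A³ = [[0, 0, 0, 3, 1], [0, 0, 0, 4, 2], [0, 0, 0, 3, 1], [3, 4, 3, 0, 0], [1, 2, 1, 0, 0]]
A⁴ = [[3, 4, 3, 0, 0], [4, 6, 4, 0, 0], [3, 4, 3, 0, 0], [0, 0, 0, 10, 4], [0, 0, 0, 4, 2]]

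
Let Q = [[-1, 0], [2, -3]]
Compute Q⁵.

[[-1, 0], [242, -243]]

tr Q = -4 and det Q = 3, so the characteristic polynomial is λ² − (-4)λ + (3) with roots -3 and -1.
Eigenvectors give P = [[0, 1], [-1, 1]] with P⁻¹ = [[1, -1], [1, 0]], and Q = P·diag(-3, -1)·P⁻¹.
Then Q⁵ = P·diag(-243, -1)·P⁻¹ = [[0, -1], [243, -1]] · [[1, -1], [1, 0]] = [[-1, 0], [242, -243]].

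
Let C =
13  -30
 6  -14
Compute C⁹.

[[2053, -5130], [1026, -2564]]

tr C = -1 and det C = -2, so the characteristic polynomial is λ² − (-1)λ + (-2) with roots -2 and 1.
Eigenvectors give P = [[2, 5], [1, 2]] with P⁻¹ = [[-2, 5], [1, -2]], and C = P·diag(-2, 1)·P⁻¹.
Then C⁹ = P·diag(-512, 1)·P⁻¹ = [[-1024, 5], [-512, 2]] · [[-2, 5], [1, -2]] = [[2053, -5130], [1026, -2564]].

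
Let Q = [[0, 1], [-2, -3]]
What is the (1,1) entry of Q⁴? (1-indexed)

tr Q = -3 and det Q = 2, so the characteristic polynomial is λ² − (-3)λ + (2) with roots -2 and -1.
Eigenvectors give P = [[-1, -1], [2, 1]] with P⁻¹ = [[1, 1], [-2, -1]], and Q = P·diag(-2, -1)·P⁻¹.
Then Q⁴ = P·diag(16, 1)·P⁻¹ = [[-16, -1], [32, 1]] · [[1, 1], [-2, -1]] = [[-14, -15], [30, 31]].

-14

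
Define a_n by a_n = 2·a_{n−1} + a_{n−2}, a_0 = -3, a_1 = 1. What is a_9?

With companion matrix B = [[2, 1], [1, 0]], [a_n, a_{n−1}]ᵀ = B·[a_{n−1}, a_{n−2}]ᵀ, so [a_9, a_8]ᵀ = B^8·[a_1, a_0]ᵀ.
B^8 = [[985, 408], [408, 169]], giving [a_9, a_8]ᵀ = [[-239], [-99]].

-239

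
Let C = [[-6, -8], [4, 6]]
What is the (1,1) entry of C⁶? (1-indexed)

tr C = 0 and det C = -4, so the characteristic polynomial is λ² − (0)λ + (-4) with roots 2 and -2.
Eigenvectors give P = [[-1, 2], [1, -1]] with P⁻¹ = [[1, 2], [1, 1]], and C = P·diag(2, -2)·P⁻¹.
Then C⁶ = P·diag(64, 64)·P⁻¹ = [[-64, 128], [64, -64]] · [[1, 2], [1, 1]] = [[64, 0], [0, 64]].

64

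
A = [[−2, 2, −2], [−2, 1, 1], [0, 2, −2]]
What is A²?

[[0, −6, 10], [2, −1, 3], [−4, −2, 6]]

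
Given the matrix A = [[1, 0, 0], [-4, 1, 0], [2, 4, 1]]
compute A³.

[[1, 0, 0], [-12, 1, 0], [-42, 12, 1]]

A = I + N where N = [[0, 0, 0], [-4, 0, 0], [2, 4, 0]] is strictly lower-triangular, so N³ = 0.
(I + N)³ = I + 3·N + 3·N² = [[1, 0, 0], [-12, 1, 0], [-42, 12, 1]].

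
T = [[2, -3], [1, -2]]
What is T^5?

[[2, -3], [1, -2]]

T² = I (check: tr T = 0 and det T = -1), so T^5 = T since 5 is odd.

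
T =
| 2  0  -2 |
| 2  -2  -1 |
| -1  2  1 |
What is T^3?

T^2 = [[6, -4, -6], [1, 2, -3], [1, -2, 1]]
T^3 = [[10, -4, -14], [9, -10, -7], [-3, 6, 1]]

[[10, -4, -14], [9, -10, -7], [-3, 6, 1]]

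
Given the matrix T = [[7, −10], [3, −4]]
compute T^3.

tr T = 3 and det T = 2, so the characteristic polynomial is λ² − (3)λ + (2) with roots 2 and 1.
Eigenvectors give P = [[2, −5], [1, −3]] with P⁻¹ = [[3, −5], [1, −2]], and T = P·diag(2, 1)·P⁻¹.
Then T^3 = P·diag(8, 1)·P⁻¹ = [[16, −5], [8, −3]] · [[3, −5], [1, −2]] = [[43, −70], [21, −34]].

[[43, −70], [21, −34]]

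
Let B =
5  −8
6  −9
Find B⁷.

tr B = −4 and det B = 3, so the characteristic polynomial is λ² − (−4)λ + (3) with roots −3 and −1.
Eigenvectors give P = [[1, 4], [1, 3]] with P⁻¹ = [[−3, 4], [1, −1]], and B = P·diag(−3, −1)·P⁻¹.
Then B⁷ = P·diag(−2187, −1)·P⁻¹ = [[−2187, −4], [−2187, −3]] · [[−3, 4], [1, −1]] = [[6557, −8744], [6558, −8745]].

[[6557, −8744], [6558, −8745]]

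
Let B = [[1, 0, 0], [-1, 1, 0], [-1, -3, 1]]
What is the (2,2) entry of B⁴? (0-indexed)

B = I + N where N = [[0, 0, 0], [-1, 0, 0], [-1, -3, 0]] is strictly lower-triangular, so N³ = 0.
(I + N)⁴ = I + 4·N + 6·N² = [[1, 0, 0], [-4, 1, 0], [14, -12, 1]].

1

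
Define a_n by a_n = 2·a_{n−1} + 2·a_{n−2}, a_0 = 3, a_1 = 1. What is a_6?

384

With companion matrix A = [[2, 2], [1, 0]], [a_n, a_{n−1}]ᵀ = A·[a_{n−1}, a_{n−2}]ᵀ, so [a_6, a_5]ᵀ = A⁵·[a_1, a_0]ᵀ.
A⁵ = [[120, 88], [44, 32]], giving [a_6, a_5]ᵀ = [[384], [140]].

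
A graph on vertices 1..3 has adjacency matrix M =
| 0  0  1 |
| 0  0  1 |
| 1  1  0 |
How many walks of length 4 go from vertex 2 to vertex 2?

2

The number of length-4 walks from vertex 2 to vertex 2 is entry (2,2) of M^4, where M is the adjacency matrix.
M^2 = [[1, 1, 0], [1, 1, 0], [0, 0, 2]]
M^3 = [[0, 0, 2], [0, 0, 2], [2, 2, 0]]
M^4 = [[2, 2, 0], [2, 2, 0], [0, 0, 4]]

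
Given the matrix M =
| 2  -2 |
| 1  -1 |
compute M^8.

[[2, -2], [1, -1]]

M² = M (a projection; rank 1, trace 1), so M^8 = M.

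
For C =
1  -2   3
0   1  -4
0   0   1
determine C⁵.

[[1, -10, 95], [0, 1, -20], [0, 0, 1]]

C = I + N where N = [[0, -2, 3], [0, 0, -4], [0, 0, 0]] is strictly upper-triangular, so N³ = 0.
(I + N)⁵ = I + 5·N + 10·N² = [[1, -10, 95], [0, 1, -20], [0, 0, 1]].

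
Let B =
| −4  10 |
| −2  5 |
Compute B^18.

[[−4, 10], [−2, 5]]

B² = B (a projection; rank 1, trace 1), so B^18 = B.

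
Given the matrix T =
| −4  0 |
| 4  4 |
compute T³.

[[−64, 0], [64, 64]]

T² = [[16, 0], [0, 16]]
T³ = [[−64, 0], [64, 64]]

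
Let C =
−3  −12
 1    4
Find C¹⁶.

[[−3, −12], [1, 4]]

C² = C (a projection; rank 1, trace 1), so C¹⁶ = C.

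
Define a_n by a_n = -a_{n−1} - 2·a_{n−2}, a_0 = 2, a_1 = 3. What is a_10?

101

With companion matrix B = [[-1, -2], [1, 0]], [a_n, a_{n−1}]ᵀ = B·[a_{n−1}, a_{n−2}]ᵀ, so [a_10, a_9]ᵀ = B⁹·[a_1, a_0]ᵀ.
B⁹ = [[11, 34], [-17, -6]], giving [a_10, a_9]ᵀ = [[101], [-63]].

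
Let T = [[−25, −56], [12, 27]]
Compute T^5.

[[−1465, −3416], [732, 1707]]

tr T = 2 and det T = −3, so the characteristic polynomial is λ² − (2)λ + (−3) with roots −1 and 3.
Eigenvectors give P = [[−7, 2], [3, −1]] with P⁻¹ = [[−1, −2], [−3, −7]], and T = P·diag(−1, 3)·P⁻¹.
Then T^5 = P·diag(−1, 243)·P⁻¹ = [[7, 486], [−3, −243]] · [[−1, −2], [−3, −7]] = [[−1465, −3416], [732, 1707]].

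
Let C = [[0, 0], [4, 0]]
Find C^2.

[[0, 0], [0, 0]]

C is strictly triangular, hence nilpotent: C^2 = 0, so C^2 = 0.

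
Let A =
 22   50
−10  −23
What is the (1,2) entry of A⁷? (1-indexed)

tr A = −1 and det A = −6, so the characteristic polynomial is λ² − (−1)λ + (−6) with roots −3 and 2.
Eigenvectors give P = [[2, −5], [−1, 2]] with P⁻¹ = [[−2, −5], [−1, −2]], and A = P·diag(−3, 2)·P⁻¹.
Then A⁷ = P·diag(−2187, 128)·P⁻¹ = [[−4374, −640], [2187, 256]] · [[−2, −5], [−1, −2]] = [[9388, 23150], [−4630, −11447]].

23150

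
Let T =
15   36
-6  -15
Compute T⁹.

tr T = 0 and det T = -9, so the characteristic polynomial is λ² − (0)λ + (-9) with roots -3 and 3.
Eigenvectors give P = [[-2, 3], [1, -1]] with P⁻¹ = [[1, 3], [1, 2]], and T = P·diag(-3, 3)·P⁻¹.
Then T⁹ = P·diag(-19683, 19683)·P⁻¹ = [[39366, 59049], [-19683, -19683]] · [[1, 3], [1, 2]] = [[98415, 236196], [-39366, -98415]].

[[98415, 236196], [-39366, -98415]]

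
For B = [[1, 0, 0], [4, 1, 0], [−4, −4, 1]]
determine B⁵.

B = I + N where N = [[0, 0, 0], [4, 0, 0], [−4, −4, 0]] is strictly lower-triangular, so N³ = 0.
(I + N)⁵ = I + 5·N + 10·N² = [[1, 0, 0], [20, 1, 0], [−180, −20, 1]].

[[1, 0, 0], [20, 1, 0], [−180, −20, 1]]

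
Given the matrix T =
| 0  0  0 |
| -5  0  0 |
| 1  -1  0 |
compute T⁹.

[[0, 0, 0], [0, 0, 0], [0, 0, 0]]

T is strictly triangular, hence nilpotent: T³ = 0, so T⁹ = 0.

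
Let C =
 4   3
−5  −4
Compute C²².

C² = I (check: tr C = 0 and det C = −1), so C²² = I since 22 is even.

[[1, 0], [0, 1]]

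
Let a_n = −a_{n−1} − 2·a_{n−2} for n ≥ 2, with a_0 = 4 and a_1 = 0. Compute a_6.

8

With companion matrix C = [[−1, −2], [1, 0]], [a_n, a_{n−1}]ᵀ = C·[a_{n−1}, a_{n−2}]ᵀ, so [a_6, a_5]ᵀ = C^5·[a_1, a_0]ᵀ.
C^5 = [[−5, 2], [−1, −6]], giving [a_6, a_5]ᵀ = [[8], [−24]].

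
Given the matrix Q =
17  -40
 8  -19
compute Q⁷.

tr Q = -2 and det Q = -3, so the characteristic polynomial is λ² − (-2)λ + (-3) with roots 1 and -3.
Eigenvectors give P = [[5, 2], [2, 1]] with P⁻¹ = [[1, -2], [-2, 5]], and Q = P·diag(1, -3)·P⁻¹.
Then Q⁷ = P·diag(1, -2187)·P⁻¹ = [[5, -4374], [2, -2187]] · [[1, -2], [-2, 5]] = [[8753, -21880], [4376, -10939]].

[[8753, -21880], [4376, -10939]]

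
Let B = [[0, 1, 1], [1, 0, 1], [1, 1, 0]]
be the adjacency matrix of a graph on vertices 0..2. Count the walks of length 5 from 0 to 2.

11

The number of length-5 walks from vertex 0 to vertex 2 is entry (0,2) of B⁵, where B is the adjacency matrix.
B² = [[2, 1, 1], [1, 2, 1], [1, 1, 2]]
B³ = [[2, 3, 3], [3, 2, 3], [3, 3, 2]]
B⁴ = [[6, 5, 5], [5, 6, 5], [5, 5, 6]]
B⁵ = [[10, 11, 11], [11, 10, 11], [11, 11, 10]]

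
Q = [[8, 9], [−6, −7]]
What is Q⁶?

[[190, 189], [−126, −125]]

tr Q = 1 and det Q = −2, so the characteristic polynomial is λ² − (1)λ + (−2) with roots 2 and −1.
Eigenvectors give P = [[3, −1], [−2, 1]] with P⁻¹ = [[1, 1], [2, 3]], and Q = P·diag(2, −1)·P⁻¹.
Then Q⁶ = P·diag(64, 1)·P⁻¹ = [[192, −1], [−128, 1]] · [[1, 1], [2, 3]] = [[190, 189], [−126, −125]].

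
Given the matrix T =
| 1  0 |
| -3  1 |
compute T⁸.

T = I + N where N = [[0, 0], [-3, 0]] is strictly lower-triangular, so N² = 0.
(I + N)⁸ = I + 8·N = [[1, 0], [-24, 1]].

[[1, 0], [-24, 1]]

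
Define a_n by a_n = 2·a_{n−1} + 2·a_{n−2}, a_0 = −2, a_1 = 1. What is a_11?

With companion matrix M = [[2, 2], [1, 0]], [a_n, a_{n−1}]ᵀ = M·[a_{n−1}, a_{n−2}]ᵀ, so [a_11, a_10]ᵀ = M¹⁰·[a_1, a_0]ᵀ.
M¹⁰ = [[18272, 13376], [6688, 4896]], giving [a_11, a_10]ᵀ = [[−8480], [−3104]].

−8480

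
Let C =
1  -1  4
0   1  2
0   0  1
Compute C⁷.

[[1, -7, -14], [0, 1, 14], [0, 0, 1]]

C = I + N where N = [[0, -1, 4], [0, 0, 2], [0, 0, 0]] is strictly upper-triangular, so N³ = 0.
(I + N)⁷ = I + 7·N + 21·N² = [[1, -7, -14], [0, 1, 14], [0, 0, 1]].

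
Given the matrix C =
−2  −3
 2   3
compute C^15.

C² = C (a projection; rank 1, trace 1), so C^15 = C.

[[−2, −3], [2, 3]]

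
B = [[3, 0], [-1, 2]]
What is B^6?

tr B = 5 and det B = 6, so the characteristic polynomial is λ² − (5)λ + (6) with roots 2 and 3.
Eigenvectors give P = [[0, -1], [1, 1]] with P⁻¹ = [[1, 1], [-1, 0]], and B = P·diag(2, 3)·P⁻¹.
Then B^6 = P·diag(64, 729)·P⁻¹ = [[0, -729], [64, 729]] · [[1, 1], [-1, 0]] = [[729, 0], [-665, 64]].

[[729, 0], [-665, 64]]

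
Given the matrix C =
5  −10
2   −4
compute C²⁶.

C² = C (a projection; rank 1, trace 1), so C²⁶ = C.

[[5, −10], [2, −4]]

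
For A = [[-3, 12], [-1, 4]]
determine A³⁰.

A² = A (a projection; rank 1, trace 1), so A³⁰ = A.

[[-3, 12], [-1, 4]]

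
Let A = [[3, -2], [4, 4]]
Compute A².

[[1, -14], [28, 8]]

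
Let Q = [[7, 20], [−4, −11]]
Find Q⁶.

tr Q = −4 and det Q = 3, so the characteristic polynomial is λ² − (−4)λ + (3) with roots −3 and −1.
Eigenvectors give P = [[2, −5], [−1, 2]] with P⁻¹ = [[−2, −5], [−1, −2]], and Q = P·diag(−3, −1)·P⁻¹.
Then Q⁶ = P·diag(729, 1)·P⁻¹ = [[1458, −5], [−729, 2]] · [[−2, −5], [−1, −2]] = [[−2911, −7280], [1456, 3641]].

[[−2911, −7280], [1456, 3641]]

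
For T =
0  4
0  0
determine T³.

T is strictly triangular, hence nilpotent: T² = 0, so T³ = 0.

[[0, 0], [0, 0]]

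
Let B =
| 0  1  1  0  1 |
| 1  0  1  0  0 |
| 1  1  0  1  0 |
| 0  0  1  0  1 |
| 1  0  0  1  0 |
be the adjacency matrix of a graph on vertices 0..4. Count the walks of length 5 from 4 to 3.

20

The number of length-5 walks from vertex 4 to vertex 3 is entry (4,3) of B⁵, where B is the adjacency matrix.
B² = [[3, 1, 1, 2, 0], [1, 2, 1, 1, 1], [1, 1, 3, 0, 2], [2, 1, 0, 2, 0], [0, 1, 2, 0, 2]]
B³ = [[2, 4, 6, 1, 5], [4, 2, 4, 2, 2], [6, 4, 2, 5, 1], [1, 2, 5, 0, 4], [5, 2, 1, 4, 0]]
B⁴ = [[15, 8, 7, 11, 3], [8, 8, 8, 6, 6], [7, 8, 15, 3, 11], [11, 6, 3, 9, 1], [3, 6, 11, 1, 9]]
B⁵ = [[18, 22, 34, 10, 26], [22, 16, 22, 14, 14], [34, 22, 18, 26, 10], [10, 14, 26, 4, 20], [26, 14, 10, 20, 4]]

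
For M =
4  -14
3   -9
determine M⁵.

tr M = -5 and det M = 6, so the characteristic polynomial is λ² − (-5)λ + (6) with roots -2 and -3.
Eigenvectors give P = [[7, -2], [3, -1]] with P⁻¹ = [[1, -2], [3, -7]], and M = P·diag(-2, -3)·P⁻¹.
Then M⁵ = P·diag(-32, -243)·P⁻¹ = [[-224, 486], [-96, 243]] · [[1, -2], [3, -7]] = [[1234, -2954], [633, -1509]].

[[1234, -2954], [633, -1509]]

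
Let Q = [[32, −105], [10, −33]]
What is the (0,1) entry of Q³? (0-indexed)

tr Q = −1 and det Q = −6, so the characteristic polynomial is λ² − (−1)λ + (−6) with roots −3 and 2.
Eigenvectors give P = [[3, 7], [1, 2]] with P⁻¹ = [[−2, 7], [1, −3]], and Q = P·diag(−3, 2)·P⁻¹.
Then Q³ = P·diag(−27, 8)·P⁻¹ = [[−81, 56], [−27, 16]] · [[−2, 7], [1, −3]] = [[218, −735], [70, −237]].

−735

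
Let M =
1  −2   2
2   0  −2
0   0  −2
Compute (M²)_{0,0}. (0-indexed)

−3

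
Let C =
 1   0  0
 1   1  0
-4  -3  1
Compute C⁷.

C = I + N where N = [[0, 0, 0], [1, 0, 0], [-4, -3, 0]] is strictly lower-triangular, so N³ = 0.
(I + N)⁷ = I + 7·N + 21·N² = [[1, 0, 0], [7, 1, 0], [-91, -21, 1]].

[[1, 0, 0], [7, 1, 0], [-91, -21, 1]]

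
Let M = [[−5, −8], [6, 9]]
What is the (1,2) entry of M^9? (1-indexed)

−78728

tr M = 4 and det M = 3, so the characteristic polynomial is λ² − (4)λ + (3) with roots 1 and 3.
Eigenvectors give P = [[4, −1], [−3, 1]] with P⁻¹ = [[1, 1], [3, 4]], and M = P·diag(1, 3)·P⁻¹.
Then M^9 = P·diag(1, 19683)·P⁻¹ = [[4, −19683], [−3, 19683]] · [[1, 1], [3, 4]] = [[−59045, −78728], [59046, 78729]].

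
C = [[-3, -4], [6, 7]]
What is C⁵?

[[-483, -484], [726, 727]]

tr C = 4 and det C = 3, so the characteristic polynomial is λ² − (4)λ + (3) with roots 3 and 1.
Eigenvectors give P = [[-2, -1], [3, 1]] with P⁻¹ = [[1, 1], [-3, -2]], and C = P·diag(3, 1)·P⁻¹.
Then C⁵ = P·diag(243, 1)·P⁻¹ = [[-486, -1], [729, 1]] · [[1, 1], [-3, -2]] = [[-483, -484], [726, 727]].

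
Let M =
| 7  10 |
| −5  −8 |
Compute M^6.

[[−601, −1330], [665, 1394]]

tr M = −1 and det M = −6, so the characteristic polynomial is λ² − (−1)λ + (−6) with roots −3 and 2.
Eigenvectors give P = [[−1, 2], [1, −1]] with P⁻¹ = [[1, 2], [1, 1]], and M = P·diag(−3, 2)·P⁻¹.
Then M^6 = P·diag(729, 64)·P⁻¹ = [[−729, 128], [729, −64]] · [[1, 2], [1, 1]] = [[−601, −1330], [665, 1394]].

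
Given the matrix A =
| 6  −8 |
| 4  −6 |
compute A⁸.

tr A = 0 and det A = −4, so the characteristic polynomial is λ² − (0)λ + (−4) with roots 2 and −2.
Eigenvectors give P = [[2, 1], [1, 1]] with P⁻¹ = [[1, −1], [−1, 2]], and A = P·diag(2, −2)·P⁻¹.
Then A⁸ = P·diag(256, 256)·P⁻¹ = [[512, 256], [256, 256]] · [[1, −1], [−1, 2]] = [[256, 0], [0, 256]].

[[256, 0], [0, 256]]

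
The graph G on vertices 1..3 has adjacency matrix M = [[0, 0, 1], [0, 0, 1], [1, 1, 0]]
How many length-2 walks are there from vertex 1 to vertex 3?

0

The number of length-2 walks from vertex 1 to vertex 3 is entry (1,3) of M², where M is the adjacency matrix.
M² = [[1, 1, 0], [1, 1, 0], [0, 0, 2]]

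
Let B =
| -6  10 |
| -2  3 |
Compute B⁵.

[[-156, 310], [-62, 123]]

tr B = -3 and det B = 2, so the characteristic polynomial is λ² − (-3)λ + (2) with roots -2 and -1.
Eigenvectors give P = [[5, 2], [2, 1]] with P⁻¹ = [[1, -2], [-2, 5]], and B = P·diag(-2, -1)·P⁻¹.
Then B⁵ = P·diag(-32, -1)·P⁻¹ = [[-160, -2], [-64, -1]] · [[1, -2], [-2, 5]] = [[-156, 310], [-62, 123]].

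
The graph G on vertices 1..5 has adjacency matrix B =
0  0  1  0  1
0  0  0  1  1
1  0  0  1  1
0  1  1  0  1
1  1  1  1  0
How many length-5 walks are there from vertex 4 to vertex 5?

The number of length-5 walks from vertex 4 to vertex 5 is entry (4,5) of B⁵, where B is the adjacency matrix.
B² = [[2, 1, 1, 2, 1], [1, 2, 2, 1, 1], [1, 2, 3, 1, 2], [2, 1, 1, 3, 2], [1, 1, 2, 2, 4]]
B³ = [[2, 3, 5, 3, 6], [3, 2, 3, 5, 6], [5, 3, 4, 7, 7], [3, 5, 7, 4, 7], [6, 6, 7, 7, 6]]
B⁴ = [[11, 9, 11, 14, 13], [9, 11, 14, 11, 13], [11, 14, 19, 14, 19], [14, 11, 14, 19, 19], [13, 13, 19, 19, 26]]
B⁵ = [[24, 27, 38, 33, 45], [27, 24, 33, 38, 45], [38, 33, 44, 52, 58], [33, 38, 52, 44, 58], [45, 45, 58, 58, 64]]

58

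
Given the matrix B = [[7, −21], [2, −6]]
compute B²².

[[7, −21], [2, −6]]

B² = B (a projection; rank 1, trace 1), so B²² = B.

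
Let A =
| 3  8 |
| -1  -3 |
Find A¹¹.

[[3, 8], [-1, -3]]

A² = I (check: tr A = 0 and det A = -1), so A¹¹ = A since 11 is odd.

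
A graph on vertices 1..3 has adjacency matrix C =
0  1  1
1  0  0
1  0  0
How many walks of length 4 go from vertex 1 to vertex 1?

4

The number of length-4 walks from vertex 1 to vertex 1 is entry (1,1) of C^4, where C is the adjacency matrix.
C^2 = [[2, 0, 0], [0, 1, 1], [0, 1, 1]]
C^3 = [[0, 2, 2], [2, 0, 0], [2, 0, 0]]
C^4 = [[4, 0, 0], [0, 2, 2], [0, 2, 2]]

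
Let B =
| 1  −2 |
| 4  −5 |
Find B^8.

[[−6559, 6560], [−13120, 13121]]

tr B = −4 and det B = 3, so the characteristic polynomial is λ² − (−4)λ + (3) with roots −3 and −1.
Eigenvectors give P = [[1, −1], [2, −1]] with P⁻¹ = [[−1, 1], [−2, 1]], and B = P·diag(−3, −1)·P⁻¹.
Then B^8 = P·diag(6561, 1)·P⁻¹ = [[6561, −1], [13122, −1]] · [[−1, 1], [−2, 1]] = [[−6559, 6560], [−13120, 13121]].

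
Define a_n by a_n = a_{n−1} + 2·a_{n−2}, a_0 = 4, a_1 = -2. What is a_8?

With companion matrix A = [[1, 2], [1, 0]], [a_n, a_{n−1}]ᵀ = A·[a_{n−1}, a_{n−2}]ᵀ, so [a_8, a_7]ᵀ = A⁷·[a_1, a_0]ᵀ.
A⁷ = [[85, 86], [43, 42]], giving [a_8, a_7]ᵀ = [[174], [82]].

174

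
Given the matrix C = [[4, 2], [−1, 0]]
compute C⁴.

[[164, 96], [−48, −28]]

C² = [[14, 8], [−4, −2]]
C³ = [[48, 28], [−14, −8]]
C⁴ = [[164, 96], [−48, −28]]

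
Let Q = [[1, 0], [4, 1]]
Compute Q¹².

[[1, 0], [48, 1]]

Q = I + N where N = [[0, 0], [4, 0]] is strictly lower-triangular, so N² = 0.
(I + N)¹² = I + 12·N = [[1, 0], [48, 1]].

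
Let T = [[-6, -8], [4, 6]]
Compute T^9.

tr T = 0 and det T = -4, so the characteristic polynomial is λ² − (0)λ + (-4) with roots 2 and -2.
Eigenvectors give P = [[1, 2], [-1, -1]] with P⁻¹ = [[-1, -2], [1, 1]], and T = P·diag(2, -2)·P⁻¹.
Then T^9 = P·diag(512, -512)·P⁻¹ = [[512, -1024], [-512, 512]] · [[-1, -2], [1, 1]] = [[-1536, -2048], [1024, 1536]].

[[-1536, -2048], [1024, 1536]]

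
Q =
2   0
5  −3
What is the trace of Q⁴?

97

tr Q = −1 and det Q = −6, so the characteristic polynomial is λ² − (−1)λ + (−6) with roots 2 and −3.
Eigenvectors give P = [[1, 0], [1, −1]] with P⁻¹ = [[1, 0], [1, −1]], and Q = P·diag(2, −3)·P⁻¹.
Then Q⁴ = P·diag(16, 81)·P⁻¹ = [[16, 0], [16, −81]] · [[1, 0], [1, −1]] = [[16, 0], [−65, 81]].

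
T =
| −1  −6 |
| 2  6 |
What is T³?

[[−49, −114], [38, 84]]

tr T = 5 and det T = 6, so the characteristic polynomial is λ² − (5)λ + (6) with roots 2 and 3.
Eigenvectors give P = [[−2, −3], [1, 2]] with P⁻¹ = [[−2, −3], [1, 2]], and T = P·diag(2, 3)·P⁻¹.
Then T³ = P·diag(8, 27)·P⁻¹ = [[−16, −81], [8, 54]] · [[−2, −3], [1, 2]] = [[−49, −114], [38, 84]].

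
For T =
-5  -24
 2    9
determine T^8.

[[-19679, -78720], [6560, 26241]]

tr T = 4 and det T = 3, so the characteristic polynomial is λ² − (4)λ + (3) with roots 1 and 3.
Eigenvectors give P = [[4, -3], [-1, 1]] with P⁻¹ = [[1, 3], [1, 4]], and T = P·diag(1, 3)·P⁻¹.
Then T^8 = P·diag(1, 6561)·P⁻¹ = [[4, -19683], [-1, 6561]] · [[1, 3], [1, 4]] = [[-19679, -78720], [6560, 26241]].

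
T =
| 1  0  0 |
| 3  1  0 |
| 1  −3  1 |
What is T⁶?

T = I + N where N = [[0, 0, 0], [3, 0, 0], [1, −3, 0]] is strictly lower-triangular, so N³ = 0.
(I + N)⁶ = I + 6·N + 15·N² = [[1, 0, 0], [18, 1, 0], [−129, −18, 1]].

[[1, 0, 0], [18, 1, 0], [−129, −18, 1]]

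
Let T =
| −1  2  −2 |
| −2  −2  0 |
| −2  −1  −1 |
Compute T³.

[[−1, 6, −6], [−14, 8, −16], [−14, 9, −17]]

T² = [[1, −4, 4], [6, 0, 4], [6, −1, 5]]
T³ = [[−1, 6, −6], [−14, 8, −16], [−14, 9, −17]]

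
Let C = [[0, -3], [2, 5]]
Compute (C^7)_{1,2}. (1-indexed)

tr C = 5 and det C = 6, so the characteristic polynomial is λ² − (5)λ + (6) with roots 2 and 3.
Eigenvectors give P = [[-3, -1], [2, 1]] with P⁻¹ = [[-1, -1], [2, 3]], and C = P·diag(2, 3)·P⁻¹.
Then C^7 = P·diag(128, 2187)·P⁻¹ = [[-384, -2187], [256, 2187]] · [[-1, -1], [2, 3]] = [[-3990, -6177], [4118, 6305]].

-6177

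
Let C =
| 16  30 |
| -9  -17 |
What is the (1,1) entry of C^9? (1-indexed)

2566

tr C = -1 and det C = -2, so the characteristic polynomial is λ² − (-1)λ + (-2) with roots 1 and -2.
Eigenvectors give P = [[-2, -5], [1, 3]] with P⁻¹ = [[-3, -5], [1, 2]], and C = P·diag(1, -2)·P⁻¹.
Then C^9 = P·diag(1, -512)·P⁻¹ = [[-2, 2560], [1, -1536]] · [[-3, -5], [1, 2]] = [[2566, 5130], [-1539, -3077]].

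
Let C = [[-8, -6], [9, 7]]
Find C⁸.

[[766, 510], [-765, -509]]

tr C = -1 and det C = -2, so the characteristic polynomial is λ² − (-1)λ + (-2) with roots 1 and -2.
Eigenvectors give P = [[-2, -1], [3, 1]] with P⁻¹ = [[1, 1], [-3, -2]], and C = P·diag(1, -2)·P⁻¹.
Then C⁸ = P·diag(1, 256)·P⁻¹ = [[-2, -256], [3, 256]] · [[1, 1], [-3, -2]] = [[766, 510], [-765, -509]].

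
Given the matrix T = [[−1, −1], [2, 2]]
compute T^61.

[[−1, −1], [2, 2]]

T² = T (a projection; rank 1, trace 1), so T^61 = T.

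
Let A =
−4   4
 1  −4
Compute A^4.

A^2 = [[20, −32], [−8, 20]]
A^3 = [[−112, 208], [52, −112]]
A^4 = [[656, −1280], [−320, 656]]

[[656, −1280], [−320, 656]]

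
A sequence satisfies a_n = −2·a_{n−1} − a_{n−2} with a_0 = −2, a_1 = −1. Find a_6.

16

With companion matrix A = [[−2, −1], [1, 0]], [a_n, a_{n−1}]ᵀ = A·[a_{n−1}, a_{n−2}]ᵀ, so [a_6, a_5]ᵀ = A⁵·[a_1, a_0]ᵀ.
A⁵ = [[−6, −5], [5, 4]], giving [a_6, a_5]ᵀ = [[16], [−13]].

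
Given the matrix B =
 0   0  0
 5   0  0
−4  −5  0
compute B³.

[[0, 0, 0], [0, 0, 0], [0, 0, 0]]

B is strictly triangular, hence nilpotent: B³ = 0, so B³ = 0.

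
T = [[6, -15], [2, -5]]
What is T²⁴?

[[6, -15], [2, -5]]

T² = T (a projection; rank 1, trace 1), so T²⁴ = T.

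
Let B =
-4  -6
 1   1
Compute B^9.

[[-1534, -3066], [511, 1021]]

tr B = -3 and det B = 2, so the characteristic polynomial is λ² − (-3)λ + (2) with roots -2 and -1.
Eigenvectors give P = [[3, -2], [-1, 1]] with P⁻¹ = [[1, 2], [1, 3]], and B = P·diag(-2, -1)·P⁻¹.
Then B^9 = P·diag(-512, -1)·P⁻¹ = [[-1536, 2], [512, -1]] · [[1, 2], [1, 3]] = [[-1534, -3066], [511, 1021]].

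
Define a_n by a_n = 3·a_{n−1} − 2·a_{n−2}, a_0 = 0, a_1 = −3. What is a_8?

−765

With companion matrix C = [[3, −2], [1, 0]], [a_n, a_{n−1}]ᵀ = C·[a_{n−1}, a_{n−2}]ᵀ, so [a_8, a_7]ᵀ = C^7·[a_1, a_0]ᵀ.
C^7 = [[255, −254], [127, −126]], giving [a_8, a_7]ᵀ = [[−765], [−381]].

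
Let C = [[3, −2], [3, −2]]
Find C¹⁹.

[[3, −2], [3, −2]]

C² = C (a projection; rank 1, trace 1), so C¹⁹ = C.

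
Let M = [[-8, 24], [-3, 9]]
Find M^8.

[[-8, 24], [-3, 9]]

M² = M (a projection; rank 1, trace 1), so M^8 = M.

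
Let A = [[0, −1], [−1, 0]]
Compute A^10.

A² = I (check: tr A = 0 and det A = −1), so A^10 = I since 10 is even.

[[1, 0], [0, 1]]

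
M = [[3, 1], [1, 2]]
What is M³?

M² = [[10, 5], [5, 5]]
M³ = [[35, 20], [20, 15]]

[[35, 20], [20, 15]]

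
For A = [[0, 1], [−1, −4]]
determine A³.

[[4, 15], [−15, −56]]

A² = [[−1, −4], [4, 15]]
A³ = [[4, 15], [−15, −56]]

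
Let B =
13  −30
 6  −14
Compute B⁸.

[[−1019, 2550], [−510, 1276]]

tr B = −1 and det B = −2, so the characteristic polynomial is λ² − (−1)λ + (−2) with roots −2 and 1.
Eigenvectors give P = [[−2, −5], [−1, −2]] with P⁻¹ = [[2, −5], [−1, 2]], and B = P·diag(−2, 1)·P⁻¹.
Then B⁸ = P·diag(256, 1)·P⁻¹ = [[−512, −5], [−256, −2]] · [[2, −5], [−1, 2]] = [[−1019, 2550], [−510, 1276]].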